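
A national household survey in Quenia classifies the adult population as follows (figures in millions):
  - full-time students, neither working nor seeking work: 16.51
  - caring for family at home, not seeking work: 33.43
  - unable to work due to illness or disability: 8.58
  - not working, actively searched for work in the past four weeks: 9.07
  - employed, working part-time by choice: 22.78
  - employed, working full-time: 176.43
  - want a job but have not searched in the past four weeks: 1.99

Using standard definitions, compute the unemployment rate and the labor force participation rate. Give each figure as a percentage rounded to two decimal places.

Unemployment rate ≈ 4.35%; labor force participation rate ≈ 77.49%.

Employed = 22.78 + 176.43 = 199.21 million.
Unemployed = 9.07 million.
Labor force = 199.21 + 9.07 = 208.28 million.
Not in labor force = 16.51 + 33.43 + 8.58 + 1.99 = 60.51 million (those not working and not actively searching are outside the labor force — including those who want a job but have given up searching).
Civilian working-age population = 208.28 + 60.51 = 268.79 million.
Unemployment rate = 9.07 / 208.28 = 4.35%.
Labor force participation rate = 208.28 / 268.79 = 77.49%.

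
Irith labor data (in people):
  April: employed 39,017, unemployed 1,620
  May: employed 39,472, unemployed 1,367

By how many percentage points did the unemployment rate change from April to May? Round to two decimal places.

April: labor force = 39,017 + 1,620 = 40,637; u = 1,620/40,637 = 3.99%.
May: labor force = 39,472 + 1,367 = 40,839; u = 1,367/40,839 = 3.35%.
Change = 3.35% − 3.99% = −0.64 pp.

The unemployment rate changed by −0.64 percentage points.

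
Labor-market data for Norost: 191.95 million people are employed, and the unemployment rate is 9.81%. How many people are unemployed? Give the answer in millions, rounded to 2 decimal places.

Let U be the number unemployed. The labor force is E + U, and U/(E+U) = 0.0981.
So U = 0.0981 × 191.95 / (1 − 0.0981) = 18.8303 / 0.9019 ≈ 20.88 million.

About 20.88 million are unemployed.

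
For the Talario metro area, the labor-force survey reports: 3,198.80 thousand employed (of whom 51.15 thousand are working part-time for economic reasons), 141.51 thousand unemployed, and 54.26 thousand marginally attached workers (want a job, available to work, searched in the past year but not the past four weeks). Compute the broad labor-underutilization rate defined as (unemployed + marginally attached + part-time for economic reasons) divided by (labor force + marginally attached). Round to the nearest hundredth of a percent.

Labor force = 3,198.80 + 141.51 = 3,340.31 thousand.
Numerator = 141.51 + 54.26 + 51.15 = 246.92 thousand.
Denominator = 3,340.31 + 54.26 = 3,394.57 thousand.
Broad rate = 246.92 / 3,394.57 = 7.27%.

Broad underutilization rate ≈ 7.27%.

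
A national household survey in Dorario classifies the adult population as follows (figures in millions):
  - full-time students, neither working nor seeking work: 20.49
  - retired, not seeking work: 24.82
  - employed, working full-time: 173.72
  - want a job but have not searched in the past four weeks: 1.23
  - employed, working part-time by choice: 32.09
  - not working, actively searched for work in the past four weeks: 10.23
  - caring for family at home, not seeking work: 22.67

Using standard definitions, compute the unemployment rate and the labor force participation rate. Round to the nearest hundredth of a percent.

Employed = 173.72 + 32.09 = 205.81 million.
Unemployed = 10.23 million.
Labor force = 205.81 + 10.23 = 216.04 million.
Not in labor force = 20.49 + 24.82 + 1.23 + 22.67 = 69.21 million (those not working and not actively searching are outside the labor force — including those who want a job but have given up searching).
Civilian working-age population = 216.04 + 69.21 = 285.25 million.
Unemployment rate = 10.23 / 216.04 = 4.74%.
Labor force participation rate = 216.04 / 285.25 = 75.74%.

Unemployment rate ≈ 4.74%; labor force participation rate ≈ 75.74%.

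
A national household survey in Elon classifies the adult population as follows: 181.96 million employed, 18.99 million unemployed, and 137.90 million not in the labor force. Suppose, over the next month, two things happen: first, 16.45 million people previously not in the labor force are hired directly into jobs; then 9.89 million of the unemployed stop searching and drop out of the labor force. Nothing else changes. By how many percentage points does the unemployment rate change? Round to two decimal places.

Initially, labor force = 181.96 + 18.99 = 200.95 million, so u = 18.99/200.95 = 9.45%.
After the first change, employed and labor force both rise by 16.45; unemployed unchanged → E = 198.41, U = 18.99, labor force = 217.40 million.
After the second change, unemployed and labor force both fall by 9.89 → E = 198.41, U = 9.10, labor force = 207.51 million.
New unemployment rate = 9.10 / 207.51 = 4.39%.
Change = 4.39% − 9.45% = −5.06 percentage points.

The unemployment rate changes by −5.06 percentage points.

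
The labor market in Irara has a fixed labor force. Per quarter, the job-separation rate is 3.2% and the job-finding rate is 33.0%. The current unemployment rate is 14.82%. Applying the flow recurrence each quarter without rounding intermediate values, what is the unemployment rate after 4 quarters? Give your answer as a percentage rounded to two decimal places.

Unemployment rate after four quarters ≈ 9.83%.

With a fixed labor force, u_{t+1} = u_t + s·(1−u_t) − f·u_t = u_t·(1−s−f) + s.
Here 1−s−f = 0.638 and s = 0.032.
u_1 = 0.148200 × 0.638 + 0.032 = 0.126552.
u_2 = 0.126552 × 0.638 + 0.032 = 0.112740.
u_3 = 0.112740 × 0.638 + 0.032 = 0.103928.
u_4 = 0.103928 × 0.638 + 0.032 = 0.098306.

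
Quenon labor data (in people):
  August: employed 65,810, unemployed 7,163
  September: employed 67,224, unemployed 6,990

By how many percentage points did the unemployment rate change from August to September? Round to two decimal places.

The unemployment rate changed by −0.40 percentage points.

August: labor force = 65,810 + 7,163 = 72,973; u = 7,163/72,973 = 9.82%.
September: labor force = 67,224 + 6,990 = 74,214; u = 6,990/74,214 = 9.42%.
Change = 9.42% − 9.82% = −0.40 pp.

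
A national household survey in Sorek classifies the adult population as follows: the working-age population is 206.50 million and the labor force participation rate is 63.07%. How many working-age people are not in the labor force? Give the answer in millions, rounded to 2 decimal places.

Share not in the labor force = 1 − 0.6307 = 0.3693.
Not in labor force = 0.3693 × 206.50 ≈ 76.26 million.

About 76.26 million are not in the labor force.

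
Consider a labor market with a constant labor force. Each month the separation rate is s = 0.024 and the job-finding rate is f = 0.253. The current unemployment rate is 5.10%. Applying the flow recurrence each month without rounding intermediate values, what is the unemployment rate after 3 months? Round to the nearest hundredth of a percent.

Unemployment rate after three months ≈ 7.32%.

With a fixed labor force, u_{t+1} = u_t + s·(1−u_t) − f·u_t = u_t·(1−s−f) + s.
Here 1−s−f = 0.723 and s = 0.024.
u_1 = 0.051000 × 0.723 + 0.024 = 0.060873.
u_2 = 0.060873 × 0.723 + 0.024 = 0.068011.
u_3 = 0.068011 × 0.723 + 0.024 = 0.073172.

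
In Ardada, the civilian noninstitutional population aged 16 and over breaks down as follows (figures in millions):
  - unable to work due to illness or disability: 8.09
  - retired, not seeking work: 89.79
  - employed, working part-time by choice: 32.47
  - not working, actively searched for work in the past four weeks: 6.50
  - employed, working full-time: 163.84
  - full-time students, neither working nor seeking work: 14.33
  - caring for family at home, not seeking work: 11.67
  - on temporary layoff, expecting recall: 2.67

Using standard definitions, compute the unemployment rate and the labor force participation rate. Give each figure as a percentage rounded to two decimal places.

Unemployment rate ≈ 4.46%; labor force participation rate ≈ 62.39%.

Employed = 32.47 + 163.84 = 196.31 million.
Unemployed = 6.50 + 2.67 = 9.17 million (jobless and actively searching, or on temporary layoff).
Labor force = 196.31 + 9.17 = 205.48 million.
Not in labor force = 8.09 + 89.79 + 14.33 + 11.67 = 123.88 million (those not working and not actively searching are outside the labor force).
Civilian working-age population = 205.48 + 123.88 = 329.36 million.
Unemployment rate = 9.17 / 205.48 = 4.46%.
Labor force participation rate = 205.48 / 329.36 = 62.39%.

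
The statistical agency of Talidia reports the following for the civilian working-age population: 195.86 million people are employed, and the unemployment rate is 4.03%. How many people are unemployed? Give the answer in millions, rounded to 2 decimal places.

Let U be the number unemployed. The labor force is E + U, and U/(E+U) = 0.0403.
So U = 0.0403 × 195.86 / (1 − 0.0403) = 7.8932 / 0.9597 ≈ 8.22 million.

About 8.22 million are unemployed.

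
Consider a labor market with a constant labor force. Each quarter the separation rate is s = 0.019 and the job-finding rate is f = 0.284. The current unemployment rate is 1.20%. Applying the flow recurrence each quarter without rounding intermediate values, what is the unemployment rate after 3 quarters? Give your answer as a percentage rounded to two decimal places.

Unemployment rate after three quarters ≈ 4.55%.

With a fixed labor force, u_{t+1} = u_t + s·(1−u_t) − f·u_t = u_t·(1−s−f) + s.
Here 1−s−f = 0.697 and s = 0.019.
u_1 = 0.012000 × 0.697 + 0.019 = 0.027364.
u_2 = 0.027364 × 0.697 + 0.019 = 0.038073.
u_3 = 0.038073 × 0.697 + 0.019 = 0.045537.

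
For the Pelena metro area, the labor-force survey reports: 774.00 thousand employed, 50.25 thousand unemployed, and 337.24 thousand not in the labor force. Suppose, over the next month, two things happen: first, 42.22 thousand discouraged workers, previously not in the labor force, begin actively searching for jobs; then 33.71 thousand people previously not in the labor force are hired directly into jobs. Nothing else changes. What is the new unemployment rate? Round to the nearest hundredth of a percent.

Initially, labor force = 774.00 + 50.25 = 824.25 thousand, so u = 50.25/824.25 = 6.10%.
After the first change, unemployed and labor force both rise by 42.22 → E = 774.00, U = 92.47, labor force = 866.47 thousand.
After the second change, employed and labor force both rise by 33.71; unemployed unchanged → E = 807.71, U = 92.47, labor force = 900.18 thousand.
New unemployment rate = 92.47 / 900.18 = 10.27%.

New unemployment rate ≈ 10.27%.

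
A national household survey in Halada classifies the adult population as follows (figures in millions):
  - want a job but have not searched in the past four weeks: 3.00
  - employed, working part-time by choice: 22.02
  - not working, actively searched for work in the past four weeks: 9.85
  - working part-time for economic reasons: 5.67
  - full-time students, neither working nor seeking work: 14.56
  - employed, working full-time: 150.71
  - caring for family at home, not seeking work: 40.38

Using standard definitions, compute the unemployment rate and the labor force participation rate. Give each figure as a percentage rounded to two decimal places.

Unemployment rate ≈ 5.23%; labor force participation rate ≈ 76.47%.

Employed = 22.02 + 5.67 + 150.71 = 178.40 million (anyone who worked, including part-time for economic reasons, counts as employed).
Unemployed = 9.85 million.
Labor force = 178.40 + 9.85 = 188.25 million.
Not in labor force = 3.00 + 14.56 + 40.38 = 57.94 million (those not working and not actively searching are outside the labor force — including those who want a job but have given up searching).
Civilian working-age population = 188.25 + 57.94 = 246.19 million.
Unemployment rate = 9.85 / 188.25 = 5.23%.
Labor force participation rate = 188.25 / 246.19 = 76.47%.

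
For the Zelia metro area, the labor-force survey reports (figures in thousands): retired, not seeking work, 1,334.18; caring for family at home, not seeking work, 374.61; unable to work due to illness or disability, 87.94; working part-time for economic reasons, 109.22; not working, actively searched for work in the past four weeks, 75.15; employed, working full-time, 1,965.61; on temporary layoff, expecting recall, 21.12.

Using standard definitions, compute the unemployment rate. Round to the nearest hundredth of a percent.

Unemployment rate ≈ 4.43%.

Employed = 109.22 + 1,965.61 = 2,074.83 thousand (anyone who worked, including part-time for economic reasons, counts as employed).
Unemployed = 75.15 + 21.12 = 96.27 thousand (jobless and actively searching, or on temporary layoff).
Labor force = 2,074.83 + 96.27 = 2,171.10 thousand.
Unemployment rate = 96.27 / 2,171.10 = 4.43%.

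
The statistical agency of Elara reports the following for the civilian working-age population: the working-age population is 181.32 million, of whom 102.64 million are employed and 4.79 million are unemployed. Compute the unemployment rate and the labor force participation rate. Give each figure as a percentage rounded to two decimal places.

Labor force = employed + unemployed = 102.64 + 4.79 = 107.43 million.
Unemployment rate = 4.79 / 107.43 = 4.46%.
Labor force participation rate = 107.43 / 181.32 = 59.25%.

Unemployment rate ≈ 4.46%; labor force participation rate ≈ 59.25%.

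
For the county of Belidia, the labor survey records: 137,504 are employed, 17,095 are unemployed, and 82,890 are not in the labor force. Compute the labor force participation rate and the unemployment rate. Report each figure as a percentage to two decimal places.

Labor force = employed + unemployed = 137,504 + 17,095 = 154,599.
Working-age population = 154,599 + 82,890 = 237,489.
Unemployment rate = 17,095 / 154,599 = 11.06%.
Labor force participation rate = 154,599 / 237,489 = 65.10%.

Labor force participation rate ≈ 65.10%; unemployment rate ≈ 11.06%.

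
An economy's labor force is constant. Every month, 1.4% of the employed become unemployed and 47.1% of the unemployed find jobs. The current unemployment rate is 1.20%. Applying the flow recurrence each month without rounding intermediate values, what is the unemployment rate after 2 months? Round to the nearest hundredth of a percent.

With a fixed labor force, u_{t+1} = u_t + s·(1−u_t) − f·u_t = u_t·(1−s−f) + s.
Here 1−s−f = 0.515 and s = 0.014.
u_1 = 0.012000 × 0.515 + 0.014 = 0.020180.
u_2 = 0.020180 × 0.515 + 0.014 = 0.024393.

Unemployment rate after two months ≈ 2.44%.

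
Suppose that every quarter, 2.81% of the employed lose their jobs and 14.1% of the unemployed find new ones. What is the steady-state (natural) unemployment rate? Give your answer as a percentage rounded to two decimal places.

Steady-state unemployment rate ≈ 16.62%.

At steady state the flows balance: s·E = f·U, so U/(E+U) = s/(s+f).
u* = 2.81 / (2.81 + 14.1) = 2.81 / 16.91 = 16.62%.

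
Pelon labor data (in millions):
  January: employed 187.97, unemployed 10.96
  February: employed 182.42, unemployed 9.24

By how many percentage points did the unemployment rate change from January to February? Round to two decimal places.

The unemployment rate changed by −0.69 percentage points.

January: labor force = 187.97 + 10.96 = 198.93; u = 10.96/198.93 = 5.51%.
February: labor force = 182.42 + 9.24 = 191.66; u = 9.24/191.66 = 4.82%.
Change = 4.82% − 5.51% = −0.69 pp.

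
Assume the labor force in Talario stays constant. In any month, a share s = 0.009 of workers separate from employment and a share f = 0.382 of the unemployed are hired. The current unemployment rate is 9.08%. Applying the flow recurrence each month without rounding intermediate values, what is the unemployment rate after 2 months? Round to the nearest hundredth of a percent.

With a fixed labor force, u_{t+1} = u_t + s·(1−u_t) − f·u_t = u_t·(1−s−f) + s.
Here 1−s−f = 0.609 and s = 0.009.
u_1 = 0.090800 × 0.609 + 0.009 = 0.064297.
u_2 = 0.064297 × 0.609 + 0.009 = 0.048157.

Unemployment rate after two months ≈ 4.82%.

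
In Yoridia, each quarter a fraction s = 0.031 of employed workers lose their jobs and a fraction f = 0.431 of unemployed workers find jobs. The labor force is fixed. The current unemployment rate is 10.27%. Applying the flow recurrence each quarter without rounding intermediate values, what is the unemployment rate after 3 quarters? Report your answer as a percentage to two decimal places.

Unemployment rate after three quarters ≈ 7.26%.

With a fixed labor force, u_{t+1} = u_t + s·(1−u_t) − f·u_t = u_t·(1−s−f) + s.
Here 1−s−f = 0.538 and s = 0.031.
u_1 = 0.102700 × 0.538 + 0.031 = 0.086253.
u_2 = 0.086253 × 0.538 + 0.031 = 0.077404.
u_3 = 0.077404 × 0.538 + 0.031 = 0.072643.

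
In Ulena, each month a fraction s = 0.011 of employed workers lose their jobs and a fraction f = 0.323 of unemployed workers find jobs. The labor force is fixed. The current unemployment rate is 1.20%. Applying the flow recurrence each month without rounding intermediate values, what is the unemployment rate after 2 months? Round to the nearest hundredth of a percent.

With a fixed labor force, u_{t+1} = u_t + s·(1−u_t) − f·u_t = u_t·(1−s−f) + s.
Here 1−s−f = 0.666 and s = 0.011.
u_1 = 0.012000 × 0.666 + 0.011 = 0.018992.
u_2 = 0.018992 × 0.666 + 0.011 = 0.023649.

Unemployment rate after two months ≈ 2.36%.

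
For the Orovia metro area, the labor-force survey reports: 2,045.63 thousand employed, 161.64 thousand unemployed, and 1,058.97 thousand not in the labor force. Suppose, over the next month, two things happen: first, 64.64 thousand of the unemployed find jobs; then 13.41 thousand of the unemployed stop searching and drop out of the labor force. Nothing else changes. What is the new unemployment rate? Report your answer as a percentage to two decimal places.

New unemployment rate ≈ 3.81%.

Initially, labor force = 2,045.63 + 161.64 = 2,207.27 thousand, so u = 161.64/2,207.27 = 7.32%.
After the first change, unemployed falls and employed rises by 64.64; labor force unchanged → E = 2,110.27, U = 97.00, labor force = 2,207.27 thousand.
After the second change, unemployed and labor force both fall by 13.41 → E = 2,110.27, U = 83.59, labor force = 2,193.86 thousand.
New unemployment rate = 83.59 / 2,193.86 = 3.81%.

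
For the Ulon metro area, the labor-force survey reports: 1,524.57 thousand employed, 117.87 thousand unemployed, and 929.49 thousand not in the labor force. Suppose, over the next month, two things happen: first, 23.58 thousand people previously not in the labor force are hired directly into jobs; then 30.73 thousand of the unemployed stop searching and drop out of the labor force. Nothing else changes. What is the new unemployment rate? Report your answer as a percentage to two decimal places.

Initially, labor force = 1,524.57 + 117.87 = 1,642.44 thousand, so u = 117.87/1,642.44 = 7.18%.
After the first change, employed and labor force both rise by 23.58; unemployed unchanged → E = 1,548.15, U = 117.87, labor force = 1,666.02 thousand.
After the second change, unemployed and labor force both fall by 30.73 → E = 1,548.15, U = 87.14, labor force = 1,635.29 thousand.
New unemployment rate = 87.14 / 1,635.29 = 5.33%.

New unemployment rate ≈ 5.33%.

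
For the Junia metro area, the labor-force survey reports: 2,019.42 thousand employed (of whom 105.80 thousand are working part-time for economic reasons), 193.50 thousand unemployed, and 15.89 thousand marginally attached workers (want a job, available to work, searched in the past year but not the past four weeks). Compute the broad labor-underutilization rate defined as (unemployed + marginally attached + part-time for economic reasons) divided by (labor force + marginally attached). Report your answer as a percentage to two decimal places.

Broad underutilization rate ≈ 14.14%.

Labor force = 2,019.42 + 193.50 = 2,212.92 thousand.
Numerator = 193.50 + 15.89 + 105.80 = 315.19 thousand.
Denominator = 2,212.92 + 15.89 = 2,228.81 thousand.
Broad rate = 315.19 / 2,228.81 = 14.14%.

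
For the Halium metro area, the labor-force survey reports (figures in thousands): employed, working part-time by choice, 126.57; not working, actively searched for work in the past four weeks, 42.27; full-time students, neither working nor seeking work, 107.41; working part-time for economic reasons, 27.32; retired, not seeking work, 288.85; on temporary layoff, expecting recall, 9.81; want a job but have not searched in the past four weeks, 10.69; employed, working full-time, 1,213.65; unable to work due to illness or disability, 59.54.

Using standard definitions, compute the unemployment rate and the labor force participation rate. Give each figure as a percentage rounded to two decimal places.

Employed = 126.57 + 27.32 + 1,213.65 = 1,367.54 thousand (anyone who worked, including part-time for economic reasons, counts as employed).
Unemployed = 42.27 + 9.81 = 52.08 thousand (jobless and actively searching, or on temporary layoff).
Labor force = 1,367.54 + 52.08 = 1,419.62 thousand.
Not in labor force = 107.41 + 288.85 + 10.69 + 59.54 = 466.49 thousand (those not working and not actively searching are outside the labor force — including those who want a job but have given up searching).
Civilian working-age population = 1,419.62 + 466.49 = 1,886.11 thousand.
Unemployment rate = 52.08 / 1,419.62 = 3.67%.
Labor force participation rate = 1,419.62 / 1,886.11 = 75.27%.

Unemployment rate ≈ 3.67%; labor force participation rate ≈ 75.27%.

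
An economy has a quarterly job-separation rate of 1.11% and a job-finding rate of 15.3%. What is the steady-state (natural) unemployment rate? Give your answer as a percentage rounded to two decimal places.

At steady state the flows balance: s·E = f·U, so U/(E+U) = s/(s+f).
u* = 1.11 / (1.11 + 15.3) = 1.11 / 16.41 = 6.76%.

Steady-state unemployment rate ≈ 6.76%.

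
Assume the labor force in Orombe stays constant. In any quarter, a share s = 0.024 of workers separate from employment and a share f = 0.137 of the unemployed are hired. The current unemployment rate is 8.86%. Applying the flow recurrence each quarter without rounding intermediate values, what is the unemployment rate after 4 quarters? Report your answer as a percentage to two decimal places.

With a fixed labor force, u_{t+1} = u_t + s·(1−u_t) − f·u_t = u_t·(1−s−f) + s.
Here 1−s−f = 0.839 and s = 0.024.
u_1 = 0.088600 × 0.839 + 0.024 = 0.098335.
u_2 = 0.098335 × 0.839 + 0.024 = 0.106503.
u_3 = 0.106503 × 0.839 + 0.024 = 0.113356.
u_4 = 0.113356 × 0.839 + 0.024 = 0.119106.

Unemployment rate after four quarters ≈ 11.91%.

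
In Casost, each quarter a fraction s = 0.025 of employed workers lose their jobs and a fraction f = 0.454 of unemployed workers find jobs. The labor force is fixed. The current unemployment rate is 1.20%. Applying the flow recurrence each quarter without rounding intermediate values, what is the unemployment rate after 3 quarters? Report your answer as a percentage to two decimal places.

With a fixed labor force, u_{t+1} = u_t + s·(1−u_t) − f·u_t = u_t·(1−s−f) + s.
Here 1−s−f = 0.521 and s = 0.025.
u_1 = 0.012000 × 0.521 + 0.025 = 0.031252.
u_2 = 0.031252 × 0.521 + 0.025 = 0.041282.
u_3 = 0.041282 × 0.521 + 0.025 = 0.046508.

Unemployment rate after three quarters ≈ 4.65%.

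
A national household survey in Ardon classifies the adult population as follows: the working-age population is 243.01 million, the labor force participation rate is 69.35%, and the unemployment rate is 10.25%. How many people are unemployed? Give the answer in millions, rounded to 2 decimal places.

Labor force = 0.6935 × 243.01 = 168.53 million.
Unemployed = 0.1025 × 168.53 ≈ 17.27 million.

About 17.27 million are unemployed.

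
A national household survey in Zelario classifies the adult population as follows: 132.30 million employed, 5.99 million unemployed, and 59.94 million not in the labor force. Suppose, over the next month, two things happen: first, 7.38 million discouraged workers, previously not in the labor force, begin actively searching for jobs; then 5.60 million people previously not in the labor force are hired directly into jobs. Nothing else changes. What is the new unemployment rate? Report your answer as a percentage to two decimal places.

New unemployment rate ≈ 8.84%.

Initially, labor force = 132.30 + 5.99 = 138.29 million, so u = 5.99/138.29 = 4.33%.
After the first change, unemployed and labor force both rise by 7.38 → E = 132.30, U = 13.37, labor force = 145.67 million.
After the second change, employed and labor force both rise by 5.60; unemployed unchanged → E = 137.90, U = 13.37, labor force = 151.27 million.
New unemployment rate = 13.37 / 151.27 = 8.84%.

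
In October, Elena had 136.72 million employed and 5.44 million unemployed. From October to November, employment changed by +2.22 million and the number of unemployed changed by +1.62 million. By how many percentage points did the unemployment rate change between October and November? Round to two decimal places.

October: labor force = 136.72 + 5.44 = 142.16; u = 5.44/142.16 = 3.83%.
November: labor force = 138.94 + 7.06 = 146.00; u = 7.06/146.00 = 4.84%.
Change = 4.84% − 3.83% = +1.01 pp.

The unemployment rate changed by +1.01 percentage points.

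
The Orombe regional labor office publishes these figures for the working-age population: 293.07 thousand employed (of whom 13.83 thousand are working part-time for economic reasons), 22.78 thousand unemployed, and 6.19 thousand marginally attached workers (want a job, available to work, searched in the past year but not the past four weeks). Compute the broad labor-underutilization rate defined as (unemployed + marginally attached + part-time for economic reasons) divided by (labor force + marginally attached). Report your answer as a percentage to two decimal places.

Labor force = 293.07 + 22.78 = 315.85 thousand.
Numerator = 22.78 + 6.19 + 13.83 = 42.80 thousand.
Denominator = 315.85 + 6.19 = 322.04 thousand.
Broad rate = 42.80 / 322.04 = 13.29%.

Broad underutilization rate ≈ 13.29%.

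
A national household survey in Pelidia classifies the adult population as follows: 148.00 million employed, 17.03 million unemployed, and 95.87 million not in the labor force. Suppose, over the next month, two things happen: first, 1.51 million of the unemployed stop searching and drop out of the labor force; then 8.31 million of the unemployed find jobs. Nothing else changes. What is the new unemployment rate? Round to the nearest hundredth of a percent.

New unemployment rate ≈ 4.41%.

Initially, labor force = 148.00 + 17.03 = 165.03 million, so u = 17.03/165.03 = 10.32%.
After the first change, unemployed and labor force both fall by 1.51 → E = 148.00, U = 15.52, labor force = 163.52 million.
After the second change, unemployed falls and employed rises by 8.31; labor force unchanged → E = 156.31, U = 7.21, labor force = 163.52 million.
New unemployment rate = 7.21 / 163.52 = 4.41%.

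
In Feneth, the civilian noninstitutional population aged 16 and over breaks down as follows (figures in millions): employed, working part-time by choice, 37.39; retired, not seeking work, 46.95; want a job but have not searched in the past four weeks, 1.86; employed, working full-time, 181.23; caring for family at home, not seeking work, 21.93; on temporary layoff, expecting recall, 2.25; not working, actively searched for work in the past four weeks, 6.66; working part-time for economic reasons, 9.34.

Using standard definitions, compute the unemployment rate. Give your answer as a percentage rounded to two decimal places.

Employed = 37.39 + 181.23 + 9.34 = 227.96 million (anyone who worked, including part-time for economic reasons, counts as employed).
Unemployed = 2.25 + 6.66 = 8.91 million (jobless and actively searching, or on temporary layoff).
Labor force = 227.96 + 8.91 = 236.87 million.
Unemployment rate = 8.91 / 236.87 = 3.76%.

Unemployment rate ≈ 3.76%.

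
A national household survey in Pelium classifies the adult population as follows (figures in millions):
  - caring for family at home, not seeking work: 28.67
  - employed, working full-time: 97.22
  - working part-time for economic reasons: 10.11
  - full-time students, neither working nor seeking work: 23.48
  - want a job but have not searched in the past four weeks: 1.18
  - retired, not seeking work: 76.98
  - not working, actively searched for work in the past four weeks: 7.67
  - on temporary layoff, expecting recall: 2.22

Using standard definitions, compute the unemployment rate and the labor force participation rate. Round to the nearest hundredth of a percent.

Employed = 97.22 + 10.11 = 107.33 million (anyone who worked, including part-time for economic reasons, counts as employed).
Unemployed = 7.67 + 2.22 = 9.89 million (jobless and actively searching, or on temporary layoff).
Labor force = 107.33 + 9.89 = 117.22 million.
Not in labor force = 28.67 + 23.48 + 1.18 + 76.98 = 130.31 million (those not working and not actively searching are outside the labor force — including those who want a job but have given up searching).
Civilian working-age population = 117.22 + 130.31 = 247.53 million.
Unemployment rate = 9.89 / 117.22 = 8.44%.
Labor force participation rate = 117.22 / 247.53 = 47.36%.

Unemployment rate ≈ 8.44%; labor force participation rate ≈ 47.36%.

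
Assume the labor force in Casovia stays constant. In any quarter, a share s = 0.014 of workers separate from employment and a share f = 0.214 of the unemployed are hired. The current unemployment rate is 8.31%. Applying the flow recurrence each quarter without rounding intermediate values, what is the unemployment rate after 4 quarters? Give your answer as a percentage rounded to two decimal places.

With a fixed labor force, u_{t+1} = u_t + s·(1−u_t) − f·u_t = u_t·(1−s−f) + s.
Here 1−s−f = 0.772 and s = 0.014.
u_1 = 0.083100 × 0.772 + 0.014 = 0.078153.
u_2 = 0.078153 × 0.772 + 0.014 = 0.074334.
u_3 = 0.074334 × 0.772 + 0.014 = 0.071386.
u_4 = 0.071386 × 0.772 + 0.014 = 0.069110.

Unemployment rate after four quarters ≈ 6.91%.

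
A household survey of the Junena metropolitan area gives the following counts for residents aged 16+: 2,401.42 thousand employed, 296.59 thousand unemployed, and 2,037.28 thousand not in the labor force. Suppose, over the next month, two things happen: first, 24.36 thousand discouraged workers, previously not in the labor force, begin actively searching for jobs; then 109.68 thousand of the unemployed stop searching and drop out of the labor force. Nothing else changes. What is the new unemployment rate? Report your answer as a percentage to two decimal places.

New unemployment rate ≈ 8.09%.

Initially, labor force = 2,401.42 + 296.59 = 2,698.01 thousand, so u = 296.59/2,698.01 = 10.99%.
After the first change, unemployed and labor force both rise by 24.36 → E = 2,401.42, U = 320.95, labor force = 2,722.37 thousand.
After the second change, unemployed and labor force both fall by 109.68 → E = 2,401.42, U = 211.27, labor force = 2,612.69 thousand.
New unemployment rate = 211.27 / 2,612.69 = 8.09%.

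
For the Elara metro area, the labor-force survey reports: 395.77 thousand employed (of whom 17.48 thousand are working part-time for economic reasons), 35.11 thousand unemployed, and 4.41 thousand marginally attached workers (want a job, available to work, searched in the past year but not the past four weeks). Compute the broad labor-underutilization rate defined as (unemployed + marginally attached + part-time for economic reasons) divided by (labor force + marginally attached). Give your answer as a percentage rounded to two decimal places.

Labor force = 395.77 + 35.11 = 430.88 thousand.
Numerator = 35.11 + 4.41 + 17.48 = 57.00 thousand.
Denominator = 430.88 + 4.41 = 435.29 thousand.
Broad rate = 57.00 / 435.29 = 13.09%.

Broad underutilization rate ≈ 13.09%.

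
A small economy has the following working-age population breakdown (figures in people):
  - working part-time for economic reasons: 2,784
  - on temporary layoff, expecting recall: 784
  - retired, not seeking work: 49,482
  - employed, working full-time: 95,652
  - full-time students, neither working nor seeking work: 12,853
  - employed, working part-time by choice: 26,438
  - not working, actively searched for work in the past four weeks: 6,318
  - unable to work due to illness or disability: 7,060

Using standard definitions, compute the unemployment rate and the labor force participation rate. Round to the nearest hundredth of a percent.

Unemployment rate ≈ 5.38%; labor force participation rate ≈ 65.54%.

Employed = 2,784 + 95,652 + 26,438 = 124,874 (anyone who worked, including part-time for economic reasons, counts as employed).
Unemployed = 784 + 6,318 = 7,102 (jobless and actively searching, or on temporary layoff).
Labor force = 124,874 + 7,102 = 131,976.
Not in labor force = 49,482 + 12,853 + 7,060 = 69,395 (those not working and not actively searching are outside the labor force).
Civilian working-age population = 131,976 + 69,395 = 201,371.
Unemployment rate = 7,102 / 131,976 = 5.38%.
Labor force participation rate = 131,976 / 201,371 = 65.54%.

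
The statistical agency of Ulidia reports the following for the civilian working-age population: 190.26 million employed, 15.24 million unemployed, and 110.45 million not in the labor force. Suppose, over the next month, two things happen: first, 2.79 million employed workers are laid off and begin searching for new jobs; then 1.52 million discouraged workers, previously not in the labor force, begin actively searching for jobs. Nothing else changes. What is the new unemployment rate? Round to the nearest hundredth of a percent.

Initially, labor force = 190.26 + 15.24 = 205.50 million, so u = 15.24/205.50 = 7.42%.
After the first change, employed falls and unemployed rises by 2.79; labor force unchanged → E = 187.47, U = 18.03, labor force = 205.50 million.
After the second change, unemployed and labor force both rise by 1.52 → E = 187.47, U = 19.55, labor force = 207.02 million.
New unemployment rate = 19.55 / 207.02 = 9.44%.

New unemployment rate ≈ 9.44%.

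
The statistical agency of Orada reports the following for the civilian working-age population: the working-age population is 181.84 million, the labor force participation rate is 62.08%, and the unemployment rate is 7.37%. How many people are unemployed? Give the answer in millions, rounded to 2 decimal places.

About 8.32 million are unemployed.

Labor force = 0.6208 × 181.84 = 112.89 million.
Unemployed = 0.0737 × 112.89 ≈ 8.32 million.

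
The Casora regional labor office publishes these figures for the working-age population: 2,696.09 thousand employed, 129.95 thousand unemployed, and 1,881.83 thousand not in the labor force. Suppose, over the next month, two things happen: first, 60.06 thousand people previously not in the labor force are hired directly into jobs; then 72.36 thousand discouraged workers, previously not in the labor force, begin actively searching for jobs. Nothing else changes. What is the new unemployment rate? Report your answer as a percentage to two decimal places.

Initially, labor force = 2,696.09 + 129.95 = 2,826.04 thousand, so u = 129.95/2,826.04 = 4.60%.
After the first change, employed and labor force both rise by 60.06; unemployed unchanged → E = 2,756.15, U = 129.95, labor force = 2,886.10 thousand.
After the second change, unemployed and labor force both rise by 72.36 → E = 2,756.15, U = 202.31, labor force = 2,958.46 thousand.
New unemployment rate = 202.31 / 2,958.46 = 6.84%.

New unemployment rate ≈ 6.84%.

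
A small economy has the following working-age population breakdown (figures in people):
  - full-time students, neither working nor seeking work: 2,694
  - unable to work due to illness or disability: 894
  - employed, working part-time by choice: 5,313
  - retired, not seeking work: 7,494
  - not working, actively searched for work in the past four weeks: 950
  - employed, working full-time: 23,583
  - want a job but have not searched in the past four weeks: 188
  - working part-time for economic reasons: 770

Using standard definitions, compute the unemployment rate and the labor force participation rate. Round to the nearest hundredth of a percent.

Unemployment rate ≈ 3.10%; labor force participation rate ≈ 73.09%.

Employed = 5,313 + 23,583 + 770 = 29,666 (anyone who worked, including part-time for economic reasons, counts as employed).
Unemployed = 950.
Labor force = 29,666 + 950 = 30,616.
Not in labor force = 2,694 + 894 + 7,494 + 188 = 11,270 (those not working and not actively searching are outside the labor force — including those who want a job but have given up searching).
Civilian working-age population = 30,616 + 11,270 = 41,886.
Unemployment rate = 950 / 30,616 = 3.10%.
Labor force participation rate = 30,616 / 41,886 = 73.09%.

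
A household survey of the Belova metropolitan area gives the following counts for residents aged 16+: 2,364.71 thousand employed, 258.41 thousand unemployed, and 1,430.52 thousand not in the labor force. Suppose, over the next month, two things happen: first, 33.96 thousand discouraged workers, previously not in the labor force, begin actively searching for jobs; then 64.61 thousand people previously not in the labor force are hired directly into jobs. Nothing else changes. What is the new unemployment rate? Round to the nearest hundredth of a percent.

Initially, labor force = 2,364.71 + 258.41 = 2,623.12 thousand, so u = 258.41/2,623.12 = 9.85%.
After the first change, unemployed and labor force both rise by 33.96 → E = 2,364.71, U = 292.37, labor force = 2,657.08 thousand.
After the second change, employed and labor force both rise by 64.61; unemployed unchanged → E = 2,429.32, U = 292.37, labor force = 2,721.69 thousand.
New unemployment rate = 292.37 / 2,721.69 = 10.74%.

New unemployment rate ≈ 10.74%.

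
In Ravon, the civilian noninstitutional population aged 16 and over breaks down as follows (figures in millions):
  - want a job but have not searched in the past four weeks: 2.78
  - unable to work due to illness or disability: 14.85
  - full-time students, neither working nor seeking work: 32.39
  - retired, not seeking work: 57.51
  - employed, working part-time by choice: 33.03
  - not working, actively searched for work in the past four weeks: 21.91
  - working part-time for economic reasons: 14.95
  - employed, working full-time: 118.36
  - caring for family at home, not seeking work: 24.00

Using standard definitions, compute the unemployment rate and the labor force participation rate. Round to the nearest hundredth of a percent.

Employed = 33.03 + 14.95 + 118.36 = 166.34 million (anyone who worked, including part-time for economic reasons, counts as employed).
Unemployed = 21.91 million.
Labor force = 166.34 + 21.91 = 188.25 million.
Not in labor force = 2.78 + 14.85 + 32.39 + 57.51 + 24.00 = 131.53 million (those not working and not actively searching are outside the labor force — including those who want a job but have given up searching).
Civilian working-age population = 188.25 + 131.53 = 319.78 million.
Unemployment rate = 21.91 / 188.25 = 11.64%.
Labor force participation rate = 188.25 / 319.78 = 58.87%.

Unemployment rate ≈ 11.64%; labor force participation rate ≈ 58.87%.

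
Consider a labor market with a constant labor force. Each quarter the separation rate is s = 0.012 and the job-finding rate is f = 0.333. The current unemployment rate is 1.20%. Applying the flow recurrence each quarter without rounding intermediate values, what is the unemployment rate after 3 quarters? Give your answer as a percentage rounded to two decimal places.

Unemployment rate after three quarters ≈ 2.84%.

With a fixed labor force, u_{t+1} = u_t + s·(1−u_t) − f·u_t = u_t·(1−s−f) + s.
Here 1−s−f = 0.655 and s = 0.012.
u_1 = 0.012000 × 0.655 + 0.012 = 0.019860.
u_2 = 0.019860 × 0.655 + 0.012 = 0.025008.
u_3 = 0.025008 × 0.655 + 0.012 = 0.028380.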